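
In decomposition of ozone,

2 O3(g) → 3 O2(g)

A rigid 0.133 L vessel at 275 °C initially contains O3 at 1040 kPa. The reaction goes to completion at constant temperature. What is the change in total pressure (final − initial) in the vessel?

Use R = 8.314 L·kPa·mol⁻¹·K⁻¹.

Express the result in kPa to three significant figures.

520 kPa

Since T and V are fixed, P_final/P_initial = n_final/n_initial = 3/2.
P_final = (3/2) × 1040 = 1560 kPa; ΔP = 1560 − 1040 = 520.0 kPa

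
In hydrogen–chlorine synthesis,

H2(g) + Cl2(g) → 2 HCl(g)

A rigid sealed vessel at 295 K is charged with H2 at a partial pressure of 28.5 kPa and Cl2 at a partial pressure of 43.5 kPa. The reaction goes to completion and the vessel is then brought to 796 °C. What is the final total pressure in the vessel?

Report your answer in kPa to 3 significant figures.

261 kPa

At constant V, partial pressures at 295 K are proportional to moles, so apply stoichiometry directly to pressures.
P(Cl2) required for 28.5 kPa of H2 = (1/1) × 28.5 = 28.50 kPa; available 43.5 kPa, so H2 is limiting.
P(Cl2) remaining = 43.5 − (1/1) × 28.5 = 15.00 kPa
P(gaseous products) = (2)/1 × 28.5 = 57.00 kPa
P_total at 295 K = 15.00 + 57.00 = 72.00 kPa
Scaling to 796 °C: P = 72.00 × 1069.15/295 = 260.9 kPa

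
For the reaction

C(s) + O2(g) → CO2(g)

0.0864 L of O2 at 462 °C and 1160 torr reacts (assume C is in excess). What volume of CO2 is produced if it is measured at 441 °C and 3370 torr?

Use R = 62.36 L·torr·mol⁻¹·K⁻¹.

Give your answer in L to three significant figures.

0.0289 L

n(O2) = PV/RT = (1160 × 0.0864) / (62.36 × 735.15) = 0.002186 mol
n(CO2) = (1/1) × 0.002186 = 0.002186 mol
V = nRT/P = 0.002186 × 62.36 × 714.15 / 3370 = 0.02889 L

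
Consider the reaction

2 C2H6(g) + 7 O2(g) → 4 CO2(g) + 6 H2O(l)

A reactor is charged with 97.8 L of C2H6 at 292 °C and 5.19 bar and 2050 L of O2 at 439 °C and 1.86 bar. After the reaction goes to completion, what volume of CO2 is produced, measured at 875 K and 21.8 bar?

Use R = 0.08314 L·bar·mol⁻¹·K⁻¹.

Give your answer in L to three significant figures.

n(C2H6) = PV/RT = (5.19 × 97.8) / (0.08314 × 565.15) = 10.80 mol
n(O2) = PV/RT = (1.86 × 2050) / (0.08314 × 712.15) = 64.40 mol
For 10.80 mol C2H6, stoichiometry requires (7/2) × 10.80 = 37.80 mol O2; 64.40 mol is available, so C2H6 is limiting.
n(CO2) = (4/2) × 10.80 = 21.60 mol
V(CO2) = nRT/P = 21.60 × 0.08314 × 875 / 21.8 = 72.08 L

72.1 L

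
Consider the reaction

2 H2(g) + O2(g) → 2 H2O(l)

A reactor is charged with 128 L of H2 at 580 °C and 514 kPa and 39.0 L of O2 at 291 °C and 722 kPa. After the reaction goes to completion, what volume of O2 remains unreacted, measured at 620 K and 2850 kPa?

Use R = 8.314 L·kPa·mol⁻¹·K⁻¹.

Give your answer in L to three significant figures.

2.47 L

n(H2) = PV/RT = (514 × 128) / (8.314 × 853.15) = 9.276 mol
n(O2) = PV/RT = (722 × 39.0) / (8.314 × 564.15) = 6.003 mol
For 9.276 mol H2, stoichiometry requires (1/2) × 9.276 = 4.638 mol O2; 6.003 mol is available, so H2 is limiting.
n(O2) consumed = (1/2) × 9.276 = 4.638 mol; remaining = 6.003 − 4.638 = 1.365 mol
V(O2) = nRT/P = 1.365 × 8.314 × 620 / 2850 = 2.469 L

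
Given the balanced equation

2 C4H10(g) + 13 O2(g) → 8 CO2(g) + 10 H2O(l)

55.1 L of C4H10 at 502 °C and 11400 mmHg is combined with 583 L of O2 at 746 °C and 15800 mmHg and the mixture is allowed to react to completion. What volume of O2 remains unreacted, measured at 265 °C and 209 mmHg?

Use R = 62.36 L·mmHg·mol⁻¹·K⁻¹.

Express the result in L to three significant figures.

9710 L

n(C4H10) = PV/RT = (11400 × 55.1) / (62.36 × 775.15) = 12.99 mol
n(O2) = PV/RT = (15800 × 583) / (62.36 × 1019.15) = 144.9 mol
For 12.99 mol C4H10, stoichiometry requires (13/2) × 12.99 = 84.44 mol O2; 144.9 mol is available, so C4H10 is limiting.
n(O2) consumed = (13/2) × 12.99 = 84.44 mol; remaining = 144.9 − 84.44 = 60.46 mol
V(O2) = nRT/P = 60.46 × 62.36 × 538.15 / 209 = 9708 L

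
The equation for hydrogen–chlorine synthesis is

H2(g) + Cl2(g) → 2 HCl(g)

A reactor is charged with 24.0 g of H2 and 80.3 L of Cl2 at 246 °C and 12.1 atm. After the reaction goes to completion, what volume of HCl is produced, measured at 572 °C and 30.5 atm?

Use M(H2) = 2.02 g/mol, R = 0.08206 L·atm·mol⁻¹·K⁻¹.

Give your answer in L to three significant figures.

54.0 L

n(H2) = 24.0 / 2.02 = 11.88 mol
n(Cl2) = PV/RT = (12.1 × 80.3) / (0.08206 × 519.15) = 22.81 mol
For 11.88 mol H2, stoichiometry requires (1/1) × 11.88 = 11.88 mol Cl2; 22.81 mol is available, so H2 is limiting.
n(HCl) = (2/1) × 11.88 = 23.76 mol
V(HCl) = nRT/P = 23.76 × 0.08206 × 845.15 / 30.5 = 54.03 L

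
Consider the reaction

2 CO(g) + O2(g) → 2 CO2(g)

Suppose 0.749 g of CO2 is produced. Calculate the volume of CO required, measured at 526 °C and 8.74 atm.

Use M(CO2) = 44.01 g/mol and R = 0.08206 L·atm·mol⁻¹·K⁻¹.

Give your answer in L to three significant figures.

0.128 L

n(CO2) = 0.7490 / 44.01 = 0.01702 mol
n(CO) = (2/2) × 0.01702 = 0.01702 mol
V = nRT/P = 0.01702 × 0.08206 × 799.15 / 8.74 = 0.1277 L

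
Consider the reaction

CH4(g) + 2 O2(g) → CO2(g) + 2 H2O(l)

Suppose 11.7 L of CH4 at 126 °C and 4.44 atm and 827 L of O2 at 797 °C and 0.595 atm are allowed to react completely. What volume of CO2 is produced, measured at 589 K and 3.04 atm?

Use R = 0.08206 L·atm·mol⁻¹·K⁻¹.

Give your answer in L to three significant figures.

25.2 L

n(CH4) = PV/RT = (4.44 × 11.7) / (0.08206 × 399.15) = 1.586 mol
n(O2) = PV/RT = (0.595 × 827) / (0.08206 × 1070.15) = 5.603 mol
For 1.586 mol CH4, stoichiometry requires (2/1) × 1.586 = 3.172 mol O2; 5.603 mol is available, so CH4 is limiting.
n(CO2) = (1/1) × 1.586 = 1.586 mol
V(CO2) = nRT/P = 1.586 × 0.08206 × 589 / 3.04 = 25.22 L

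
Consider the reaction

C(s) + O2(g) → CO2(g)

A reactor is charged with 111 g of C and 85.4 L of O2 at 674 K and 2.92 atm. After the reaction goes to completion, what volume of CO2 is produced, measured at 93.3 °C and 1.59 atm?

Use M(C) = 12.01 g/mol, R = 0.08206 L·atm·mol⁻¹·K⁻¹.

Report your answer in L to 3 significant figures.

85.3 L

n(C) = 111 / 12.01 = 9.242 mol
n(O2) = PV/RT = (2.92 × 85.4) / (0.08206 × 674) = 4.509 mol
For 9.242 mol C, stoichiometry requires (1/1) × 9.242 = 9.242 mol O2; 4.509 mol is available, so O2 is limiting.
n(CO2) = (1/1) × 4.509 = 4.509 mol
V(CO2) = nRT/P = 4.509 × 0.08206 × 366.45 / 1.59 = 85.28 L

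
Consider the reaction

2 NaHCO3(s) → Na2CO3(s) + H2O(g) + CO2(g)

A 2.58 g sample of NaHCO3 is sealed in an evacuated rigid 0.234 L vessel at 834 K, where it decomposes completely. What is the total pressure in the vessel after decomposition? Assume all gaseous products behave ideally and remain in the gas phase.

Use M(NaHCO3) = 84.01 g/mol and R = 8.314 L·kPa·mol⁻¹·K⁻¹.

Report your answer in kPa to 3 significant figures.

910 kPa

n(NaHCO3) = 2.58 / 84.01 = 0.03071 mol
n(gas produced) = (2/2) × 0.03071 = 0.03071 mol
P = nRT/V = 0.03071 × 8.314 × 834 / 0.234 = 910.0 kPa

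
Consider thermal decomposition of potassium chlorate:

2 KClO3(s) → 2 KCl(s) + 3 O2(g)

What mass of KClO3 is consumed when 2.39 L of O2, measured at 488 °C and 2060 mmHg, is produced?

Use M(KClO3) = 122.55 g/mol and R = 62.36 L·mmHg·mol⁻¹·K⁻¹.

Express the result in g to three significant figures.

8.47 g

n(O2) = PV/RT = (2060 × 2.39) / (62.36 × 761.15) = 0.1037 mol
n(KClO3) = (2/3) × 0.1037 = 0.06913 mol
m(KClO3) = 0.06913 × 122.55 = 8.472 g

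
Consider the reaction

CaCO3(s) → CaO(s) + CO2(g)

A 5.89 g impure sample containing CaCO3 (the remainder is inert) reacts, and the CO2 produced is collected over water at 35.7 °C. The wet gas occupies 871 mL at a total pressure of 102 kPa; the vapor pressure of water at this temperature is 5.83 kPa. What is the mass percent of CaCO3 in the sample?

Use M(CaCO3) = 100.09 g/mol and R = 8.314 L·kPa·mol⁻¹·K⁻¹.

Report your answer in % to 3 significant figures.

P(CO2) = 102 − 5.83 = 96.17 kPa
n(CO2) = PV/RT = (96.17 × 0.8710) / (8.314 × 308.85) = 0.03262 mol
n(CaCO3) = (1/1) × 0.03262 = 0.03262 mol
m(CaCO3) = 0.03262 × 100.09 = 3.265 g
%CaCO3 = 3.265 / 5.89 × 100 = 55.43%

55.4 %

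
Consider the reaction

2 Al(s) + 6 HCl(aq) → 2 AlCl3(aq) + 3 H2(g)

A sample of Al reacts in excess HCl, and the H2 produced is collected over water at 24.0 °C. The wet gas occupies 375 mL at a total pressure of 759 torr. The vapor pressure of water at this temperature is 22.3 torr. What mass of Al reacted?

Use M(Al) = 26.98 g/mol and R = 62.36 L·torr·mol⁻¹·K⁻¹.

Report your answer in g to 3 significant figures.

P(H2) = 759 − 22.3 = 736.7 torr
n(H2) = PV/RT = (736.7 × 0.3750) / (62.36 × 297.15) = 0.01491 mol
n(Al) = (2/3) × 0.01491 = 0.009940 mol
m(Al) = 0.009940 × 26.98 = 0.2682 g

0.268 g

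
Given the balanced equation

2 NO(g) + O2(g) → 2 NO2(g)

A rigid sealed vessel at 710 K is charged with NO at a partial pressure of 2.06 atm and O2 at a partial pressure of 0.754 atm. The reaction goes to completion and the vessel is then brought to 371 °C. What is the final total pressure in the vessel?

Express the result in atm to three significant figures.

With V and T fixed, P_i ∝ n_i, so the mole ratios apply directly to partial pressures at 710 K.
P(O2) required for 2.06 atm of NO = (1/2) × 2.06 = 1.030 atm; available 0.754 atm, so O2 is limiting.
P(NO) remaining = 2.06 − (2/1) × 0.754 = 0.5520 atm
P(gaseous products) = (2)/1 × 0.754 = 1.508 atm
P_total at 710 K = 0.5520 + 1.508 = 2.060 atm
Scaling to 371 °C: P = 2.060 × 644.15/710 = 1.869 atm

1.87 atm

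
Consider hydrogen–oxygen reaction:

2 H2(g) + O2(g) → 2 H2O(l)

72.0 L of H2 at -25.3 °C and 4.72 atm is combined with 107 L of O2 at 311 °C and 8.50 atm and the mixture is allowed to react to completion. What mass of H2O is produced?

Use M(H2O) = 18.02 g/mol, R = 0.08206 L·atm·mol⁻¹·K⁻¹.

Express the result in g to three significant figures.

301 g

n(H2) = PV/RT = (4.72 × 72.0) / (0.08206 × 247.85) = 16.71 mol
n(O2) = PV/RT = (8.50 × 107) / (0.08206 × 584.15) = 18.97 mol
For 16.71 mol H2, stoichiometry requires (1/2) × 16.71 = 8.355 mol O2; 18.97 mol is available, so H2 is limiting.
n(H2O) = (2/2) × 16.71 = 16.71 mol
m(H2O) = 16.71 × 18.02 = 301.1 g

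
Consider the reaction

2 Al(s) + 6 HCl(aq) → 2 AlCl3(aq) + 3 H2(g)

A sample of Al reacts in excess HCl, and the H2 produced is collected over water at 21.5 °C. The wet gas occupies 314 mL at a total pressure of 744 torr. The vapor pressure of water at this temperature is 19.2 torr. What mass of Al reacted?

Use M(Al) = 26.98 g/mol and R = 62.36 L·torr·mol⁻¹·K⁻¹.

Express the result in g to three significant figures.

0.223 g

P(H2) = 744 − 19.2 = 724.8 torr
n(H2) = PV/RT = (724.8 × 0.3140) / (62.36 × 294.65) = 0.01239 mol
n(Al) = (2/3) × 0.01239 = 0.008260 mol
m(Al) = 0.008260 × 26.98 = 0.2229 g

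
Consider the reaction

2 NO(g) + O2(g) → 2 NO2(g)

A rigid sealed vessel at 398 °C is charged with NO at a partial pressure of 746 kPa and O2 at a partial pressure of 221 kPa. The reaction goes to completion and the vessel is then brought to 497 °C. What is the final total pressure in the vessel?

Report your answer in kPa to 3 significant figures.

856 kPa

With V and T fixed, P_i ∝ n_i, so the mole ratios apply directly to partial pressures at 398 °C.
P(O2) required for 746 kPa of NO = (1/2) × 746 = 373.0 kPa; available 221 kPa, so O2 is limiting.
P(NO) remaining = 746 − (2/1) × 221 = 304.0 kPa
P(gaseous products) = (2)/1 × 221 = 442.0 kPa
P_total at 398 °C = 304.0 + 442.0 = 746.0 kPa
Scaling to 497 °C: P = 746.0 × 770.15/671.15 = 856.0 kPa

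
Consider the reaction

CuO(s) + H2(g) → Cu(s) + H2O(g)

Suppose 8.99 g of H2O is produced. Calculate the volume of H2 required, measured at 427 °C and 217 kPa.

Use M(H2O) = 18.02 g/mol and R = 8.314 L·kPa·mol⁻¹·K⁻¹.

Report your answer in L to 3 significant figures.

n(H2O) = 8.990 / 18.02 = 0.4989 mol
n(H2) = (1/1) × 0.4989 = 0.4989 mol
V = nRT/P = 0.4989 × 8.314 × 700.15 / 217 = 13.38 L

13.4 L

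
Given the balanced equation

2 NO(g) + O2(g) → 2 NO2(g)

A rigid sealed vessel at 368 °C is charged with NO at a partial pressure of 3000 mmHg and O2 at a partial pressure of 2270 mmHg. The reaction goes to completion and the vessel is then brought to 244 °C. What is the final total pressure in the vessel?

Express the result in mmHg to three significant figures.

3040 mmHg

At constant V, partial pressures at 368 °C are proportional to moles, so apply stoichiometry directly to pressures.
P(O2) required for 3000 mmHg of NO = (1/2) × 3000 = 1500 mmHg; available 2270 mmHg, so NO is limiting.
P(O2) remaining = 2270 − (1/2) × 3000 = 770.0 mmHg
P(gaseous products) = (2)/2 × 3000 = 3000 mmHg
P_total at 368 °C = 770.0 + 3000 = 3770 mmHg
Scaling to 244 °C: P = 3770 × 517.15/641.15 = 3041 mmHg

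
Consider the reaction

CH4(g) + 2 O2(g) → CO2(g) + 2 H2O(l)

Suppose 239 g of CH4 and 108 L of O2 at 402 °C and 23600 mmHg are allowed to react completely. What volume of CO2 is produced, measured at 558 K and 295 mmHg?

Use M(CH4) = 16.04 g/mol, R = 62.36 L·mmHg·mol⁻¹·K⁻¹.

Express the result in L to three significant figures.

1760 L

n(CH4) = 239 / 16.04 = 14.90 mol
n(O2) = PV/RT = (23600 × 108) / (62.36 × 675.15) = 60.54 mol
For 14.90 mol CH4, stoichiometry requires (2/1) × 14.90 = 29.80 mol O2; 60.54 mol is available, so CH4 is limiting.
n(CO2) = (1/1) × 14.90 = 14.90 mol
V(CO2) = nRT/P = 14.90 × 62.36 × 558 / 295 = 1758 L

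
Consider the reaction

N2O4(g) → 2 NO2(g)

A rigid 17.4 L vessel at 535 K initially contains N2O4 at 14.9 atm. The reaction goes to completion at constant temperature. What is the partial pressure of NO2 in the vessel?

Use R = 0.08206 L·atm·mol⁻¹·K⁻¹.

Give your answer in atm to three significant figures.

29.8 atm

n(N2O4)₀ = PV/RT = (14.9 × 17.4) / (0.08206 × 535) = 5.905 mol
n(NO2) = (2/1) × 5.905 = 11.81 mol
P(NO2) = nRT/V = 11.81 × 0.08206 × 535 / 17.4 = 29.80 atm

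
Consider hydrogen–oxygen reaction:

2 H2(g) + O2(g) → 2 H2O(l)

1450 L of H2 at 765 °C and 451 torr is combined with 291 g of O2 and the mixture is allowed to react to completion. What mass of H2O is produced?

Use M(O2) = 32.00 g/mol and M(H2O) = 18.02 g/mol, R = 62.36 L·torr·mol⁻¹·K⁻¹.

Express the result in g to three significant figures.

n(H2) = PV/RT = (451 × 1450) / (62.36 × 1038.15) = 10.10 mol
n(O2) = 291 / 32.00 = 9.094 mol
For 10.10 mol H2, stoichiometry requires (1/2) × 10.10 = 5.050 mol O2; 9.094 mol is available, so H2 is limiting.
n(H2O) = (2/2) × 10.10 = 10.10 mol
m(H2O) = 10.10 × 18.02 = 182.0 g

182 g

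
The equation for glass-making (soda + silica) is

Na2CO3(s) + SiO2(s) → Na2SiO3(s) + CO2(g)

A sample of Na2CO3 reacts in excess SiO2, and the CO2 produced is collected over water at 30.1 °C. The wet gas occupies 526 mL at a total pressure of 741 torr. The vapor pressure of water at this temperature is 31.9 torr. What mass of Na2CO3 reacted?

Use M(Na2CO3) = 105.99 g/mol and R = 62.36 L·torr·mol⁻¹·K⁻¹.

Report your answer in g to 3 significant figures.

P(CO2) = 741 − 31.9 = 709.1 torr
n(CO2) = PV/RT = (709.1 × 0.5260) / (62.36 × 303.25) = 0.01972 mol
n(Na2CO3) = (1/1) × 0.01972 = 0.01972 mol
m(Na2CO3) = 0.01972 × 105.99 = 2.090 g

2.09 g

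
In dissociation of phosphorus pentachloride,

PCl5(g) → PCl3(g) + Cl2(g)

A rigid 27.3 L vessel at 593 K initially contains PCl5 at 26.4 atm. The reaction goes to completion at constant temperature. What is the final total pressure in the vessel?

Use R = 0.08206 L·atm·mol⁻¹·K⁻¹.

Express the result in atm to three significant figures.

At constant T and V, P ∝ n(gas): 1 mol gas → 2 mol gas.
P_final = (2/1) × 26.4 = 52.80 atm

52.8 atm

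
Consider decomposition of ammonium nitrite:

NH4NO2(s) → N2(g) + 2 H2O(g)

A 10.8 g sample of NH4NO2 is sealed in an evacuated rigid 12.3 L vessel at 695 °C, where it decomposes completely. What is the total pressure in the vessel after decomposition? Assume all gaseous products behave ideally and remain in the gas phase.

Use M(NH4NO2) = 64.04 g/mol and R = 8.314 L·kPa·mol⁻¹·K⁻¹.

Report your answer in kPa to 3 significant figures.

331 kPa

n(NH4NO2) = 10.8 / 64.04 = 0.1686 mol
n(gas produced) = (3/1) × 0.1686 = 0.5058 mol
P = nRT/V = 0.5058 × 8.314 × 968.15 / 12.3 = 331.0 kPa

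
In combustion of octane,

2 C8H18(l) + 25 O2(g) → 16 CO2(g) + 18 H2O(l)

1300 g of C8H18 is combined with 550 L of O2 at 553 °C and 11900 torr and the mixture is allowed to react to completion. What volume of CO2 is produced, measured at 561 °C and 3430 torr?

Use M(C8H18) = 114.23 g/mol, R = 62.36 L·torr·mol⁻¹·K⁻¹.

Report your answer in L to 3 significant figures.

1230 L

n(C8H18) = 1300 / 114.23 = 11.38 mol
n(O2) = PV/RT = (11900 × 550) / (62.36 × 826.15) = 127.0 mol
For 11.38 mol C8H18, stoichiometry requires (25/2) × 11.38 = 142.2 mol O2; 127.0 mol is available, so O2 is limiting.
n(CO2) = (16/25) × 127.0 = 81.28 mol
V(CO2) = nRT/P = 81.28 × 62.36 × 834.15 / 3430 = 1233 L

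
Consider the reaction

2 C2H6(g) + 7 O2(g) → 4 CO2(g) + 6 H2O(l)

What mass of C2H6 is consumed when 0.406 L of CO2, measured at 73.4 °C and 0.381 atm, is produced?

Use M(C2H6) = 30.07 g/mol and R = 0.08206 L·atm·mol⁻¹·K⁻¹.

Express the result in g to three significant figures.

0.0818 g

n(CO2) = PV/RT = (0.381 × 0.406) / (0.08206 × 346.55) = 0.005439 mol
n(C2H6) = (2/4) × 0.005439 = 0.002720 mol
m(C2H6) = 0.002720 × 30.07 = 0.08179 g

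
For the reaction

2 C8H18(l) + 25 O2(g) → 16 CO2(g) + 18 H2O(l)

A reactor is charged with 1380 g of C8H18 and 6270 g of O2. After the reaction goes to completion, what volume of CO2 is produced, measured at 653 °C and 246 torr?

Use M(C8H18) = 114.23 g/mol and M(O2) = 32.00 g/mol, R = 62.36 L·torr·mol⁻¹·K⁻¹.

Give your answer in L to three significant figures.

22700 L

n(C8H18) = 1380 / 114.23 = 12.08 mol
n(O2) = 6270 / 32.00 = 195.9 mol
For 12.08 mol C8H18, stoichiometry requires (25/2) × 12.08 = 151.0 mol O2; 195.9 mol is available, so C8H18 is limiting.
n(CO2) = (16/2) × 12.08 = 96.64 mol
V(CO2) = nRT/P = 96.64 × 62.36 × 926.15 / 246 = 22690 L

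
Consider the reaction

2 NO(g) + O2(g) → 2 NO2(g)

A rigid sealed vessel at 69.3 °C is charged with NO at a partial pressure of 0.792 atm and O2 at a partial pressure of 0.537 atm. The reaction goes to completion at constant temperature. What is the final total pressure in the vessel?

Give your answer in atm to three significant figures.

0.933 atm

At constant V, partial pressures at 69.3 °C are proportional to moles, so apply stoichiometry directly to pressures.
P(O2) required for 0.792 atm of NO = (1/2) × 0.792 = 0.3960 atm; available 0.537 atm, so NO is limiting.
P(O2) remaining = 0.537 − (1/2) × 0.792 = 0.1410 atm
P(gaseous products) = (2)/2 × 0.792 = 0.7920 atm
P_total at 69.3 °C = 0.1410 + 0.7920 = 0.9330 atm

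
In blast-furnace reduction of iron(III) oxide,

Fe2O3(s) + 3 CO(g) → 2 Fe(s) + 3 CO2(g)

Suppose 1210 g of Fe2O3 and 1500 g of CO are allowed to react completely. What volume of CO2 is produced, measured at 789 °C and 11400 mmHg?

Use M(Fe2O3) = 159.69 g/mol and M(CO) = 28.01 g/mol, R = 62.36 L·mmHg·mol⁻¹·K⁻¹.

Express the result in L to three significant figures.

132 L

n(Fe2O3) = 1210 / 159.69 = 7.577 mol
n(CO) = 1500 / 28.01 = 53.55 mol
For 7.577 mol Fe2O3, stoichiometry requires (3/1) × 7.577 = 22.73 mol CO; 53.55 mol is available, so Fe2O3 is limiting.
n(CO2) = (3/1) × 7.577 = 22.73 mol
V(CO2) = nRT/P = 22.73 × 62.36 × 1062.15 / 11400 = 132.1 L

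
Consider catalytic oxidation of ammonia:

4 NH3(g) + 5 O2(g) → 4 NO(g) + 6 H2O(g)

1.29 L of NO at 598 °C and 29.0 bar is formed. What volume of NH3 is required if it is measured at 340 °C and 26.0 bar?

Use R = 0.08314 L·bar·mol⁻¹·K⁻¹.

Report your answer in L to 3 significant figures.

1.01 L

n(NO) = PV/RT = (29.0 × 1.29) / (0.08314 × 871.15) = 0.5165 mol
n(NH3) = (4/4) × 0.5165 = 0.5165 mol
V = nRT/P = 0.5165 × 0.08314 × 613.15 / 26.0 = 1.013 L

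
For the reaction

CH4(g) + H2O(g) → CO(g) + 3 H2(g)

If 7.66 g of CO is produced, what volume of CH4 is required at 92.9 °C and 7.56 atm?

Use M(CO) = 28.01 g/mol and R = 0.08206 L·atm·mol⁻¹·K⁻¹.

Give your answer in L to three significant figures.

n(CO) = 7.660 / 28.01 = 0.2735 mol
n(CH4) = (1/1) × 0.2735 = 0.2735 mol
V = nRT/P = 0.2735 × 0.08206 × 366.05 / 7.56 = 1.087 L

1.09 L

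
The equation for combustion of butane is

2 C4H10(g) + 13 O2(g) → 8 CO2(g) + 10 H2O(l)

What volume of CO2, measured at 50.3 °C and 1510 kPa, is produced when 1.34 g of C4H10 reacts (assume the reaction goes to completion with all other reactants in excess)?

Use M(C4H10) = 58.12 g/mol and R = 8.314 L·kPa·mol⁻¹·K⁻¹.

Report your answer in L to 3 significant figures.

n(C4H10) = 1.340 / 58.12 = 0.02306 mol
n(CO2) = (8/2) × 0.02306 = 0.09224 mol
V = nRT/P = 0.09224 × 8.314 × 323.45 / 1510 = 0.1643 L

0.164 L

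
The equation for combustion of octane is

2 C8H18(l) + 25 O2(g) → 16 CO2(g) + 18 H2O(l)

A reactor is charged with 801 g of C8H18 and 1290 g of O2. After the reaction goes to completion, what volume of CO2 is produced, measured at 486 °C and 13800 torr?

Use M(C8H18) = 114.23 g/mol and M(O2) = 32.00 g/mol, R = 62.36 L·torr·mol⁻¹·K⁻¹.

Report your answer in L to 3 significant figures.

88.5 L

n(C8H18) = 801 / 114.23 = 7.012 mol
n(O2) = 1290 / 32.00 = 40.31 mol
For 7.012 mol C8H18, stoichiometry requires (25/2) × 7.012 = 87.65 mol O2; 40.31 mol is available, so O2 is limiting.
n(CO2) = (16/25) × 40.31 = 25.80 mol
V(CO2) = nRT/P = 25.80 × 62.36 × 759.15 / 13800 = 88.51 L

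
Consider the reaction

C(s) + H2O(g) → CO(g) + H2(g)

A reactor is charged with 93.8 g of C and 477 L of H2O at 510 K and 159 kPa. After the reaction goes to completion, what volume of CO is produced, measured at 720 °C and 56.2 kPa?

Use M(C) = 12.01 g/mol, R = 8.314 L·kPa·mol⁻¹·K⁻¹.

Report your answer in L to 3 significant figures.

1150 L

n(C) = 93.8 / 12.01 = 7.810 mol
n(H2O) = PV/RT = (159 × 477) / (8.314 × 510) = 17.89 mol
For 7.810 mol C, stoichiometry requires (1/1) × 7.810 = 7.810 mol H2O; 17.89 mol is available, so C is limiting.
n(CO) = (1/1) × 7.810 = 7.810 mol
V(CO) = nRT/P = 7.810 × 8.314 × 993.15 / 56.2 = 1147 L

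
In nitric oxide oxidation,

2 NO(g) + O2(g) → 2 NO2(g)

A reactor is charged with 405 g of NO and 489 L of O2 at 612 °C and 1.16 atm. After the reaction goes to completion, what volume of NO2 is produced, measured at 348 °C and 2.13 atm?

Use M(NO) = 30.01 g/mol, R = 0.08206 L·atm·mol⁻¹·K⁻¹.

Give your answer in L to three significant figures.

n(NO) = 405 / 30.01 = 13.50 mol
n(O2) = PV/RT = (1.16 × 489) / (0.08206 × 885.15) = 7.809 mol
For 13.50 mol NO, stoichiometry requires (1/2) × 13.50 = 6.750 mol O2; 7.809 mol is available, so NO is limiting.
n(NO2) = (2/2) × 13.50 = 13.50 mol
V(NO2) = nRT/P = 13.50 × 0.08206 × 621.15 / 2.13 = 323.1 L

323 L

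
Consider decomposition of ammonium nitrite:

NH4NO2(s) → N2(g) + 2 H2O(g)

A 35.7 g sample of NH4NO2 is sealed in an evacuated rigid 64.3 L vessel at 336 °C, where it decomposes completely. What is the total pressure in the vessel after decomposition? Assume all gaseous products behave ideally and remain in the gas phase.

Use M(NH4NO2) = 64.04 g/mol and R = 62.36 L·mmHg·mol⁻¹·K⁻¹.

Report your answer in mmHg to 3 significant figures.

988 mmHg

n(NH4NO2) = 35.7 / 64.04 = 0.5575 mol
n(gas produced) = (3/1) × 0.5575 = 1.672 mol
P = nRT/V = 1.672 × 62.36 × 609.15 / 64.3 = 987.8 mmHg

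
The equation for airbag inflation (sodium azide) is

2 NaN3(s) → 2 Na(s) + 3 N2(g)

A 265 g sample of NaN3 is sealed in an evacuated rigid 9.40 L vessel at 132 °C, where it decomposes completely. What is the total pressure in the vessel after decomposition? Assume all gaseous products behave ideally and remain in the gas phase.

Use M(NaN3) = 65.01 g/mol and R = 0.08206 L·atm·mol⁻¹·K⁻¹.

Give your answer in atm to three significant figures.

21.6 atm

n(NaN3) = 265 / 65.01 = 4.076 mol
n(gas produced) = (3/2) × 4.076 = 6.114 mol
P = nRT/V = 6.114 × 0.08206 × 405.15 / 9.40 = 21.62 atm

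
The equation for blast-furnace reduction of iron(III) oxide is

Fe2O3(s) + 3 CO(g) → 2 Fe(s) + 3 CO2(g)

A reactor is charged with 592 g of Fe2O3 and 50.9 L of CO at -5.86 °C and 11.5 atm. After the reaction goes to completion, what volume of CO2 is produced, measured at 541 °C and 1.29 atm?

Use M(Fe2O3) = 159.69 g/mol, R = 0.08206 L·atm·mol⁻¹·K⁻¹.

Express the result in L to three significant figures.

576 L

n(Fe2O3) = 592 / 159.69 = 3.707 mol
n(CO) = PV/RT = (11.5 × 50.9) / (0.08206 × 267.29) = 26.69 mol
For 3.707 mol Fe2O3, stoichiometry requires (3/1) × 3.707 = 11.12 mol CO; 26.69 mol is available, so Fe2O3 is limiting.
n(CO2) = (3/1) × 3.707 = 11.12 mol
V(CO2) = nRT/P = 11.12 × 0.08206 × 814.15 / 1.29 = 575.9 L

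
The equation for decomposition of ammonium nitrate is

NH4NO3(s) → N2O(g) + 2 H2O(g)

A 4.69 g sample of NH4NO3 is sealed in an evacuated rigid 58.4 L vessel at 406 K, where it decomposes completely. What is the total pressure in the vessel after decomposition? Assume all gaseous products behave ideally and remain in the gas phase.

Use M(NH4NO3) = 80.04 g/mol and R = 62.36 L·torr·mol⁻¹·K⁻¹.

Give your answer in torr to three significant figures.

n(NH4NO3) = 4.69 / 80.04 = 0.05860 mol
n(gas produced) = (3/1) × 0.05860 = 0.1758 mol
P = nRT/V = 0.1758 × 62.36 × 406 / 58.4 = 76.21 torr

76.2 torr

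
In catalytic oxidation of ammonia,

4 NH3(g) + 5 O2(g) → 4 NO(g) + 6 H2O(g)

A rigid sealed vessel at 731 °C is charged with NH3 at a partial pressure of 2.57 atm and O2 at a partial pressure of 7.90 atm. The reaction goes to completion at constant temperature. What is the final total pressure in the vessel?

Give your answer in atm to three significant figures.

Because the vessel is rigid and T is held at 731 °C, work the stoichiometry in partial pressures (P_i = n_iRT/V).
P(O2) required for 2.57 atm of NH3 = (5/4) × 2.57 = 3.212 atm; available 7.90 atm, so NH3 is limiting.
P(O2) remaining = 7.90 − (5/4) × 2.57 = 4.688 atm
P(gaseous products) = (4+6)/4 × 2.57 = 6.425 atm
P_total at 731 °C = 4.688 + 6.425 = 11.11 atm

11.1 atm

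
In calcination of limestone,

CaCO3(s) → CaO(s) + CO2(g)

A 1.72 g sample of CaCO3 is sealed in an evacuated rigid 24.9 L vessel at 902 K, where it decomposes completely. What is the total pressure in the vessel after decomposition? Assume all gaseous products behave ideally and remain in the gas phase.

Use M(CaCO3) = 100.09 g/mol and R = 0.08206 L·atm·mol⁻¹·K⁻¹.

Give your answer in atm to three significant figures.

n(CaCO3) = 1.72 / 100.09 = 0.01718 mol
n(gas produced) = (1/1) × 0.01718 = 0.01718 mol
P = nRT/V = 0.01718 × 0.08206 × 902 / 24.9 = 0.05107 atm

0.0511 atm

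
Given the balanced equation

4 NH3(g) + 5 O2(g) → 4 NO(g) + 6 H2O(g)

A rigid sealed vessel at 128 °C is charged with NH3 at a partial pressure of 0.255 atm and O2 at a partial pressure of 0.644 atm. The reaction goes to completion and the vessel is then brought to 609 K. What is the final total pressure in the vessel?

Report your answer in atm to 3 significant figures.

1.46 atm

Because the vessel is rigid and T is held at 128 °C, work the stoichiometry in partial pressures (P_i = n_iRT/V).
P(O2) required for 0.255 atm of NH3 = (5/4) × 0.255 = 0.3187 atm; available 0.644 atm, so NH3 is limiting.
P(O2) remaining = 0.644 − (5/4) × 0.255 = 0.3253 atm
P(gaseous products) = (4+6)/4 × 0.255 = 0.6375 atm
P_total at 128 °C = 0.3253 + 0.6375 = 0.9628 atm
Scaling to 609 K: P = 0.9628 × 609/401.15 = 1.462 atm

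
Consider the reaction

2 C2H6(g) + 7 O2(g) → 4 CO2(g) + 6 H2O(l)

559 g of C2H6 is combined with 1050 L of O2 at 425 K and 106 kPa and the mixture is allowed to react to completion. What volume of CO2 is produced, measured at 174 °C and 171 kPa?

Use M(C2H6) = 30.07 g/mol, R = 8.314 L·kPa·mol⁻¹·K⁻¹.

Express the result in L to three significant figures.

391 L

n(C2H6) = 559 / 30.07 = 18.59 mol
n(O2) = PV/RT = (106 × 1050) / (8.314 × 425) = 31.50 mol
For 18.59 mol C2H6, stoichiometry requires (7/2) × 18.59 = 65.06 mol O2; 31.50 mol is available, so O2 is limiting.
n(CO2) = (4/7) × 31.50 = 18.00 mol
V(CO2) = nRT/P = 18.00 × 8.314 × 447.15 / 171 = 391.3 L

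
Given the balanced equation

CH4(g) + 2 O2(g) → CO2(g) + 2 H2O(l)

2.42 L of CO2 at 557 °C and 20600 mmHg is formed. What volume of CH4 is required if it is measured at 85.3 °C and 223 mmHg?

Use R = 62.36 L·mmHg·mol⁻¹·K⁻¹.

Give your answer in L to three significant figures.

96.5 L

n(CO2) = PV/RT = (20600 × 2.42) / (62.36 × 830.15) = 0.9630 mol
n(CH4) = (1/1) × 0.9630 = 0.9630 mol
V = nRT/P = 0.9630 × 62.36 × 358.45 / 223 = 96.53 L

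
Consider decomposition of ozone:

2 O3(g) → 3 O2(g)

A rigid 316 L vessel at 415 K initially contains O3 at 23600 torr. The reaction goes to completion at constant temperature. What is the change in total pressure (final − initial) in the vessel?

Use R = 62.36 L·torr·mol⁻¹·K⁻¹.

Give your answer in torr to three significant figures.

At constant T and V, P ∝ n(gas): 2 mol gas → 3 mol gas.
P_final = (3/2) × 23600 = 35400 torr; ΔP = 35400 − 23600 = 11800 torr

11800 torr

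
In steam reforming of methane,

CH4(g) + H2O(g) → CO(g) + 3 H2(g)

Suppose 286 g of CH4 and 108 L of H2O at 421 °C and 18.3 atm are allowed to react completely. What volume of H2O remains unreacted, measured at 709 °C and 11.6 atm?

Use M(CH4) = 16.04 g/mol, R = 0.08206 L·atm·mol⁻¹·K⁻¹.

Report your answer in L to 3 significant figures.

n(CH4) = 286 / 16.04 = 17.83 mol
n(H2O) = PV/RT = (18.3 × 108) / (0.08206 × 694.15) = 34.70 mol
For 17.83 mol CH4, stoichiometry requires (1/1) × 17.83 = 17.83 mol H2O; 34.70 mol is available, so CH4 is limiting.
n(H2O) consumed = (1/1) × 17.83 = 17.83 mol; remaining = 34.70 − 17.83 = 16.87 mol
V(H2O) = nRT/P = 16.87 × 0.08206 × 982.15 / 11.6 = 117.2 L

117 L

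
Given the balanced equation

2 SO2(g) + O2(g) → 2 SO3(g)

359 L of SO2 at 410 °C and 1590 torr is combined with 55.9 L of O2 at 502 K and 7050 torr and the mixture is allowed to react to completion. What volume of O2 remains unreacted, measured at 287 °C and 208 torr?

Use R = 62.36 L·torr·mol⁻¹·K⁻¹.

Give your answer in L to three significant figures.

n(SO2) = PV/RT = (1590 × 359) / (62.36 × 683.15) = 13.40 mol
n(O2) = PV/RT = (7050 × 55.9) / (62.36 × 502) = 12.59 mol
For 13.40 mol SO2, stoichiometry requires (1/2) × 13.40 = 6.700 mol O2; 12.59 mol is available, so SO2 is limiting.
n(O2) consumed = (1/2) × 13.40 = 6.700 mol; remaining = 12.59 − 6.700 = 5.890 mol
V(O2) = nRT/P = 5.890 × 62.36 × 560.15 / 208 = 989.2 L

989 L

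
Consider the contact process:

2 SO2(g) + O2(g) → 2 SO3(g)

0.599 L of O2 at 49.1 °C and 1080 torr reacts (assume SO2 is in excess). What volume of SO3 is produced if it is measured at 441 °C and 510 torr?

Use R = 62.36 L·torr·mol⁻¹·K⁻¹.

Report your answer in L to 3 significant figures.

n(O2) = PV/RT = (1080 × 0.599) / (62.36 × 322.25) = 0.03219 mol
n(SO3) = (2/1) × 0.03219 = 0.06438 mol
V = nRT/P = 0.06438 × 62.36 × 714.15 / 510 = 5.622 L

5.62 L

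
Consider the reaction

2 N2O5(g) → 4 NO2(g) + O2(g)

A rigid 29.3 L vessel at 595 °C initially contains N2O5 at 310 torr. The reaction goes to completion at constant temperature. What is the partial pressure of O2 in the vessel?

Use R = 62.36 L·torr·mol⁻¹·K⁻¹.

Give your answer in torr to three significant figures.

n(N2O5)₀ = PV/RT = (310 × 29.3) / (62.36 × 868.15) = 0.1678 mol
n(O2) = (1/2) × 0.1678 = 0.08390 mol
P(O2) = nRT/V = 0.08390 × 62.36 × 868.15 / 29.3 = 155.0 torr

155 torr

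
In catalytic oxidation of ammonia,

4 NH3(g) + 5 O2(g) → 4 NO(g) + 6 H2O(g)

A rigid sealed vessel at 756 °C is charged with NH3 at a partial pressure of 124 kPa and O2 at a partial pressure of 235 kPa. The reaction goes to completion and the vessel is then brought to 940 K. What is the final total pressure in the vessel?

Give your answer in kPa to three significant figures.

Because the vessel is rigid and T is held at 756 °C, work the stoichiometry in partial pressures (P_i = n_iRT/V).
P(O2) required for 124 kPa of NH3 = (5/4) × 124 = 155.0 kPa; available 235 kPa, so NH3 is limiting.
P(O2) remaining = 235 − (5/4) × 124 = 80.00 kPa
P(gaseous products) = (4+6)/4 × 124 = 310.0 kPa
P_total at 756 °C = 80.00 + 310.0 = 390.0 kPa
Scaling to 940 K: P = 390.0 × 940/1029.15 = 356.2 kPa

356 kPa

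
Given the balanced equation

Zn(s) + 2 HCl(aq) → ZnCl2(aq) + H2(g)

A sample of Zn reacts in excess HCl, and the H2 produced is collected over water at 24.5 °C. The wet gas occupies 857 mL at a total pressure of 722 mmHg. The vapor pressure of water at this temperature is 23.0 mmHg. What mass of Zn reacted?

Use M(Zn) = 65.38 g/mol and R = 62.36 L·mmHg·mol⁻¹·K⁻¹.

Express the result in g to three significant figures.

2.11 g

P(H2) = 722 − 23.0 = 699.0 mmHg
n(H2) = PV/RT = (699.0 × 0.8570) / (62.36 × 297.65) = 0.03227 mol
n(Zn) = (1/1) × 0.03227 = 0.03227 mol
m(Zn) = 0.03227 × 65.38 = 2.110 g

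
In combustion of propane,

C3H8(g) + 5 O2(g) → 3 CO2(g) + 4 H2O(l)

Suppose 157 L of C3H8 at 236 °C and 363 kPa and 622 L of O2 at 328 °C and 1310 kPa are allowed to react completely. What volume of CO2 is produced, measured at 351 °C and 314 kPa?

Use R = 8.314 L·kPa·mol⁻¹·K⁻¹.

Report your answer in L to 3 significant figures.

667 L

n(C3H8) = PV/RT = (363 × 157) / (8.314 × 509.15) = 13.46 mol
n(O2) = PV/RT = (1310 × 622) / (8.314 × 601.15) = 163.0 mol
For 13.46 mol C3H8, stoichiometry requires (5/1) × 13.46 = 67.30 mol O2; 163.0 mol is available, so C3H8 is limiting.
n(CO2) = (3/1) × 13.46 = 40.38 mol
V(CO2) = nRT/P = 40.38 × 8.314 × 624.15 / 314 = 667.3 L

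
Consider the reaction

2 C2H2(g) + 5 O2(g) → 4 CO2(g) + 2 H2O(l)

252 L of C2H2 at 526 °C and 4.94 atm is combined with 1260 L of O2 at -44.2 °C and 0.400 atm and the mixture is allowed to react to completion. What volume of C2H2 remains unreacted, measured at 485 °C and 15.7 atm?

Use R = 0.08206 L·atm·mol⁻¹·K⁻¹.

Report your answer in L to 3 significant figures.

32.7 L

n(C2H2) = PV/RT = (4.94 × 252) / (0.08206 × 799.15) = 18.98 mol
n(O2) = PV/RT = (0.400 × 1260) / (0.08206 × 228.95) = 26.83 mol
For 18.98 mol C2H2, stoichiometry requires (5/2) × 18.98 = 47.45 mol O2; 26.83 mol is available, so O2 is limiting.
n(C2H2) consumed = (2/5) × 26.83 = 10.73 mol; remaining = 18.98 − 10.73 = 8.250 mol
V(C2H2) = nRT/P = 8.250 × 0.08206 × 758.15 / 15.7 = 32.69 L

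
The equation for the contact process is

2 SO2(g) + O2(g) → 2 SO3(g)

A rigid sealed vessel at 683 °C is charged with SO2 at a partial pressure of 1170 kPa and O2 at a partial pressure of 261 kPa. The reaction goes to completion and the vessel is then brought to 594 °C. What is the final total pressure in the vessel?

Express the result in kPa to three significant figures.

At constant V, partial pressures at 683 °C are proportional to moles, so apply stoichiometry directly to pressures.
P(O2) required for 1170 kPa of SO2 = (1/2) × 1170 = 585.0 kPa; available 261 kPa, so O2 is limiting.
P(SO2) remaining = 1170 − (2/1) × 261 = 648.0 kPa
P(gaseous products) = (2)/1 × 261 = 522.0 kPa
P_total at 683 °C = 648.0 + 522.0 = 1170 kPa
Scaling to 594 °C: P = 1170 × 867.15/956.15 = 1061 kPa

1060 kPa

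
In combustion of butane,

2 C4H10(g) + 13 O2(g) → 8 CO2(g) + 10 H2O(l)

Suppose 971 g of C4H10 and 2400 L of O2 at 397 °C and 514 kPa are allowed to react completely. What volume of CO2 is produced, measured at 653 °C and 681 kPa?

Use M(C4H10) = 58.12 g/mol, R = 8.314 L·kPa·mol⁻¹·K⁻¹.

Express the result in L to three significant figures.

756 L

n(C4H10) = 971 / 58.12 = 16.71 mol
n(O2) = PV/RT = (514 × 2400) / (8.314 × 670.15) = 221.4 mol
For 16.71 mol C4H10, stoichiometry requires (13/2) × 16.71 = 108.6 mol O2; 221.4 mol is available, so C4H10 is limiting.
n(CO2) = (8/2) × 16.71 = 66.84 mol
V(CO2) = nRT/P = 66.84 × 8.314 × 926.15 / 681 = 755.8 L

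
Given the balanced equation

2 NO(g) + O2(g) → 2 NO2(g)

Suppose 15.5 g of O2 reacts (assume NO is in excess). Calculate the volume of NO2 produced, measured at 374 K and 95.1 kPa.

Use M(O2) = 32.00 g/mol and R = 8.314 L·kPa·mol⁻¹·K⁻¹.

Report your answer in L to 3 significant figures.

n(O2) = 15.50 / 32.00 = 0.4844 mol
n(NO2) = (2/1) × 0.4844 = 0.9688 mol
V = nRT/P = 0.9688 × 8.314 × 374 / 95.1 = 31.68 L

31.7 L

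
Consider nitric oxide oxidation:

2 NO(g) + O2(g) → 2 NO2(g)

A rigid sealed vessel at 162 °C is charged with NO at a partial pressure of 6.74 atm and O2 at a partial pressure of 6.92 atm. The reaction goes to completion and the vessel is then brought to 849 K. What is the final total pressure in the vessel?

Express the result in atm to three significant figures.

Because the vessel is rigid and T is held at 162 °C, work the stoichiometry in partial pressures (P_i = n_iRT/V).
P(O2) required for 6.74 atm of NO = (1/2) × 6.74 = 3.370 atm; available 6.92 atm, so NO is limiting.
P(O2) remaining = 6.92 − (1/2) × 6.74 = 3.550 atm
P(gaseous products) = (2)/2 × 6.74 = 6.740 atm
P_total at 162 °C = 3.550 + 6.740 = 10.29 atm
Scaling to 849 K: P = 10.29 × 849/435.15 = 20.08 atm

20.1 atm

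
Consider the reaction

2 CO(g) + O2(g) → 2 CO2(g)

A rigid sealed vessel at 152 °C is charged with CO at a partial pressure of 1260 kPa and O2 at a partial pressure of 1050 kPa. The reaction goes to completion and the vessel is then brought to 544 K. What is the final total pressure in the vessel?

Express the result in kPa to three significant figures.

At constant V, partial pressures at 152 °C are proportional to moles, so apply stoichiometry directly to pressures.
P(O2) required for 1260 kPa of CO = (1/2) × 1260 = 630.0 kPa; available 1050 kPa, so CO is limiting.
P(O2) remaining = 1050 − (1/2) × 1260 = 420.0 kPa
P(gaseous products) = (2)/2 × 1260 = 1260 kPa
P_total at 152 °C = 420.0 + 1260 = 1680 kPa
Scaling to 544 K: P = 1680 × 544/425.15 = 2150 kPa

2150 kPa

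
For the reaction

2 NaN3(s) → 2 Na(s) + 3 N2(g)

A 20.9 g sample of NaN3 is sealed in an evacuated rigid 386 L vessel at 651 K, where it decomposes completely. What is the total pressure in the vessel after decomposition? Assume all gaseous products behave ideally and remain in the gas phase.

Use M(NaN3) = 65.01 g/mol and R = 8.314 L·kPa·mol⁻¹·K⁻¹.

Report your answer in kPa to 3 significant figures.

n(NaN3) = 20.9 / 65.01 = 0.3215 mol
n(gas produced) = (3/2) × 0.3215 = 0.4823 mol
P = nRT/V = 0.4823 × 8.314 × 651 / 386 = 6.763 kPa

6.76 kPa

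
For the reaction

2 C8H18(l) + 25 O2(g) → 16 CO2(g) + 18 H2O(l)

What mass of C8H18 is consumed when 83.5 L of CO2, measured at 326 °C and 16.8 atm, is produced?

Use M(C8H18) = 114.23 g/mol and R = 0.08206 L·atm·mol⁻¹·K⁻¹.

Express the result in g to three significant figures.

407 g

n(CO2) = PV/RT = (16.8 × 83.5) / (0.08206 × 599.15) = 28.53 mol
n(C8H18) = (2/16) × 28.53 = 3.566 mol
m(C8H18) = 3.566 × 114.23 = 407.3 g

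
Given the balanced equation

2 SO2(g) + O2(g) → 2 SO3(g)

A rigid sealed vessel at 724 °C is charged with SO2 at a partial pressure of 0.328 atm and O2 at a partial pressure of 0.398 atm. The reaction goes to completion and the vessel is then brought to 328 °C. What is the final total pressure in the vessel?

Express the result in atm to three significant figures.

With V and T fixed, P_i ∝ n_i, so the mole ratios apply directly to partial pressures at 724 °C.
P(O2) required for 0.328 atm of SO2 = (1/2) × 0.328 = 0.1640 atm; available 0.398 atm, so SO2 is limiting.
P(O2) remaining = 0.398 − (1/2) × 0.328 = 0.2340 atm
P(gaseous products) = (2)/2 × 0.328 = 0.3280 atm
P_total at 724 °C = 0.2340 + 0.3280 = 0.5620 atm
Scaling to 328 °C: P = 0.5620 × 601.15/997.15 = 0.3388 atm

0.339 atm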